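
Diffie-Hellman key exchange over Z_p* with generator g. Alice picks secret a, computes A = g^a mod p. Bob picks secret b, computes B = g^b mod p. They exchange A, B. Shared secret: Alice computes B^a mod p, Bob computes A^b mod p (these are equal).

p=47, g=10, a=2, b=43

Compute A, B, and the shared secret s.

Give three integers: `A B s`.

Answer: 6 29 42

Derivation:
A = 10^2 mod 47  (bits of 2 = 10)
  bit 0 = 1: r = r^2 * 10 mod 47 = 1^2 * 10 = 1*10 = 10
  bit 1 = 0: r = r^2 mod 47 = 10^2 = 6
  -> A = 6
B = 10^43 mod 47  (bits of 43 = 101011)
  bit 0 = 1: r = r^2 * 10 mod 47 = 1^2 * 10 = 1*10 = 10
  bit 1 = 0: r = r^2 mod 47 = 10^2 = 6
  bit 2 = 1: r = r^2 * 10 mod 47 = 6^2 * 10 = 36*10 = 31
  bit 3 = 0: r = r^2 mod 47 = 31^2 = 21
  bit 4 = 1: r = r^2 * 10 mod 47 = 21^2 * 10 = 18*10 = 39
  bit 5 = 1: r = r^2 * 10 mod 47 = 39^2 * 10 = 17*10 = 29
  -> B = 29
s = B^a = 29^2 mod 47  (bits of 2 = 10)
  bit 0 = 1: r = r^2 * 29 mod 47 = 1^2 * 29 = 1*29 = 29
  bit 1 = 0: r = r^2 mod 47 = 29^2 = 42
  -> s = B^a = 42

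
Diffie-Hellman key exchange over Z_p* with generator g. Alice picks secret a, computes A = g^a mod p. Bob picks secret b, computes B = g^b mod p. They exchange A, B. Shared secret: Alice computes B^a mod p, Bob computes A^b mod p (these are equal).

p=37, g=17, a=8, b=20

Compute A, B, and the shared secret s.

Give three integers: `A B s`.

A = 17^8 mod 37  (bits of 8 = 1000)
  bit 0 = 1: r = r^2 * 17 mod 37 = 1^2 * 17 = 1*17 = 17
  bit 1 = 0: r = r^2 mod 37 = 17^2 = 30
  bit 2 = 0: r = r^2 mod 37 = 30^2 = 12
  bit 3 = 0: r = r^2 mod 37 = 12^2 = 33
  -> A = 33
B = 17^20 mod 37  (bits of 20 = 10100)
  bit 0 = 1: r = r^2 * 17 mod 37 = 1^2 * 17 = 1*17 = 17
  bit 1 = 0: r = r^2 mod 37 = 17^2 = 30
  bit 2 = 1: r = r^2 * 17 mod 37 = 30^2 * 17 = 12*17 = 19
  bit 3 = 0: r = r^2 mod 37 = 19^2 = 28
  bit 4 = 0: r = r^2 mod 37 = 28^2 = 7
  -> B = 7
s = B^a = 7^8 mod 37  (bits of 8 = 1000)
  bit 0 = 1: r = r^2 * 7 mod 37 = 1^2 * 7 = 1*7 = 7
  bit 1 = 0: r = r^2 mod 37 = 7^2 = 12
  bit 2 = 0: r = r^2 mod 37 = 12^2 = 33
  bit 3 = 0: r = r^2 mod 37 = 33^2 = 16
  -> s = B^a = 16

Answer: 33 7 16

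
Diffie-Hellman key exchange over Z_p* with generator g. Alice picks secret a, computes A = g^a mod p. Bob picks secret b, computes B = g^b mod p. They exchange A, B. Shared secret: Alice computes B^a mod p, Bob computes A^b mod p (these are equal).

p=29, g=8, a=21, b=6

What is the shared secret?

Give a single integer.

A = 8^21 mod 29  (bits of 21 = 10101)
  bit 0 = 1: r = r^2 * 8 mod 29 = 1^2 * 8 = 1*8 = 8
  bit 1 = 0: r = r^2 mod 29 = 8^2 = 6
  bit 2 = 1: r = r^2 * 8 mod 29 = 6^2 * 8 = 7*8 = 27
  bit 3 = 0: r = r^2 mod 29 = 27^2 = 4
  bit 4 = 1: r = r^2 * 8 mod 29 = 4^2 * 8 = 16*8 = 12
  -> A = 12
B = 8^6 mod 29  (bits of 6 = 110)
  bit 0 = 1: r = r^2 * 8 mod 29 = 1^2 * 8 = 1*8 = 8
  bit 1 = 1: r = r^2 * 8 mod 29 = 8^2 * 8 = 6*8 = 19
  bit 2 = 0: r = r^2 mod 29 = 19^2 = 13
  -> B = 13
s = B^a = 13^21 mod 29  (bits of 21 = 10101)
  bit 0 = 1: r = r^2 * 13 mod 29 = 1^2 * 13 = 1*13 = 13
  bit 1 = 0: r = r^2 mod 29 = 13^2 = 24
  bit 2 = 1: r = r^2 * 13 mod 29 = 24^2 * 13 = 25*13 = 6
  bit 3 = 0: r = r^2 mod 29 = 6^2 = 7
  bit 4 = 1: r = r^2 * 13 mod 29 = 7^2 * 13 = 20*13 = 28
  -> s = B^a = 28

Answer: 28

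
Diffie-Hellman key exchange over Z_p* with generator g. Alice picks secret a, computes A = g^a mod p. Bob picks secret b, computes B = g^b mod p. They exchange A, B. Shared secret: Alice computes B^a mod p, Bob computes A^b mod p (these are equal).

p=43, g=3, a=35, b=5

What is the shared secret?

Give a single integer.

A = 3^35 mod 43  (bits of 35 = 100011)
  bit 0 = 1: r = r^2 * 3 mod 43 = 1^2 * 3 = 1*3 = 3
  bit 1 = 0: r = r^2 mod 43 = 3^2 = 9
  bit 2 = 0: r = r^2 mod 43 = 9^2 = 38
  bit 3 = 0: r = r^2 mod 43 = 38^2 = 25
  bit 4 = 1: r = r^2 * 3 mod 43 = 25^2 * 3 = 23*3 = 26
  bit 5 = 1: r = r^2 * 3 mod 43 = 26^2 * 3 = 31*3 = 7
  -> A = 7
B = 3^5 mod 43  (bits of 5 = 101)
  bit 0 = 1: r = r^2 * 3 mod 43 = 1^2 * 3 = 1*3 = 3
  bit 1 = 0: r = r^2 mod 43 = 3^2 = 9
  bit 2 = 1: r = r^2 * 3 mod 43 = 9^2 * 3 = 38*3 = 28
  -> B = 28
s = B^a = 28^35 mod 43  (bits of 35 = 100011)
  bit 0 = 1: r = r^2 * 28 mod 43 = 1^2 * 28 = 1*28 = 28
  bit 1 = 0: r = r^2 mod 43 = 28^2 = 10
  bit 2 = 0: r = r^2 mod 43 = 10^2 = 14
  bit 3 = 0: r = r^2 mod 43 = 14^2 = 24
  bit 4 = 1: r = r^2 * 28 mod 43 = 24^2 * 28 = 17*28 = 3
  bit 5 = 1: r = r^2 * 28 mod 43 = 3^2 * 28 = 9*28 = 37
  -> s = B^a = 37

Answer: 37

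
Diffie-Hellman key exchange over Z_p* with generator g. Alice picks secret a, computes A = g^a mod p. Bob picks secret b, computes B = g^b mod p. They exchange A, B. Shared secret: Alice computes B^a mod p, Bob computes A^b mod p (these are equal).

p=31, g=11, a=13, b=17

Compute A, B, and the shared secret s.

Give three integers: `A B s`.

Answer: 21 3 24

Derivation:
A = 11^13 mod 31  (bits of 13 = 1101)
  bit 0 = 1: r = r^2 * 11 mod 31 = 1^2 * 11 = 1*11 = 11
  bit 1 = 1: r = r^2 * 11 mod 31 = 11^2 * 11 = 28*11 = 29
  bit 2 = 0: r = r^2 mod 31 = 29^2 = 4
  bit 3 = 1: r = r^2 * 11 mod 31 = 4^2 * 11 = 16*11 = 21
  -> A = 21
B = 11^17 mod 31  (bits of 17 = 10001)
  bit 0 = 1: r = r^2 * 11 mod 31 = 1^2 * 11 = 1*11 = 11
  bit 1 = 0: r = r^2 mod 31 = 11^2 = 28
  bit 2 = 0: r = r^2 mod 31 = 28^2 = 9
  bit 3 = 0: r = r^2 mod 31 = 9^2 = 19
  bit 4 = 1: r = r^2 * 11 mod 31 = 19^2 * 11 = 20*11 = 3
  -> B = 3
s = B^a = 3^13 mod 31  (bits of 13 = 1101)
  bit 0 = 1: r = r^2 * 3 mod 31 = 1^2 * 3 = 1*3 = 3
  bit 1 = 1: r = r^2 * 3 mod 31 = 3^2 * 3 = 9*3 = 27
  bit 2 = 0: r = r^2 mod 31 = 27^2 = 16
  bit 3 = 1: r = r^2 * 3 mod 31 = 16^2 * 3 = 8*3 = 24
  -> s = B^a = 24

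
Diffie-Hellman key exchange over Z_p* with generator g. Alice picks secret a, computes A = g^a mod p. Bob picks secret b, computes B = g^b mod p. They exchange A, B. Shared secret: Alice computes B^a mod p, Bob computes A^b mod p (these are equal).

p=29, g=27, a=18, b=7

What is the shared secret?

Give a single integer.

A = 27^18 mod 29  (bits of 18 = 10010)
  bit 0 = 1: r = r^2 * 27 mod 29 = 1^2 * 27 = 1*27 = 27
  bit 1 = 0: r = r^2 mod 29 = 27^2 = 4
  bit 2 = 0: r = r^2 mod 29 = 4^2 = 16
  bit 3 = 1: r = r^2 * 27 mod 29 = 16^2 * 27 = 24*27 = 10
  bit 4 = 0: r = r^2 mod 29 = 10^2 = 13
  -> A = 13
B = 27^7 mod 29  (bits of 7 = 111)
  bit 0 = 1: r = r^2 * 27 mod 29 = 1^2 * 27 = 1*27 = 27
  bit 1 = 1: r = r^2 * 27 mod 29 = 27^2 * 27 = 4*27 = 21
  bit 2 = 1: r = r^2 * 27 mod 29 = 21^2 * 27 = 6*27 = 17
  -> B = 17
s = B^a = 17^18 mod 29  (bits of 18 = 10010)
  bit 0 = 1: r = r^2 * 17 mod 29 = 1^2 * 17 = 1*17 = 17
  bit 1 = 0: r = r^2 mod 29 = 17^2 = 28
  bit 2 = 0: r = r^2 mod 29 = 28^2 = 1
  bit 3 = 1: r = r^2 * 17 mod 29 = 1^2 * 17 = 1*17 = 17
  bit 4 = 0: r = r^2 mod 29 = 17^2 = 28
  -> s = B^a = 28

Answer: 28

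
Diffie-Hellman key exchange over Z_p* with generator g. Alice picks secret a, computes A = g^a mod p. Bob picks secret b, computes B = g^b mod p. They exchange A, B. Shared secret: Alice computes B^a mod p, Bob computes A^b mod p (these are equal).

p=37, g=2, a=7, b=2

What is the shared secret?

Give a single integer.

Answer: 30

Derivation:
A = 2^7 mod 37  (bits of 7 = 111)
  bit 0 = 1: r = r^2 * 2 mod 37 = 1^2 * 2 = 1*2 = 2
  bit 1 = 1: r = r^2 * 2 mod 37 = 2^2 * 2 = 4*2 = 8
  bit 2 = 1: r = r^2 * 2 mod 37 = 8^2 * 2 = 27*2 = 17
  -> A = 17
B = 2^2 mod 37  (bits of 2 = 10)
  bit 0 = 1: r = r^2 * 2 mod 37 = 1^2 * 2 = 1*2 = 2
  bit 1 = 0: r = r^2 mod 37 = 2^2 = 4
  -> B = 4
s = B^a = 4^7 mod 37  (bits of 7 = 111)
  bit 0 = 1: r = r^2 * 4 mod 37 = 1^2 * 4 = 1*4 = 4
  bit 1 = 1: r = r^2 * 4 mod 37 = 4^2 * 4 = 16*4 = 27
  bit 2 = 1: r = r^2 * 4 mod 37 = 27^2 * 4 = 26*4 = 30
  -> s = B^a = 30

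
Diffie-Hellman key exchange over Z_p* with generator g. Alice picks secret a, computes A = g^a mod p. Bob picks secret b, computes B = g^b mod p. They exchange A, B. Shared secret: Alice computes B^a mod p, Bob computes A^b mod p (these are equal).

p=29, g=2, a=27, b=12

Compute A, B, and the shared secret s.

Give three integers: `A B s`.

A = 2^27 mod 29  (bits of 27 = 11011)
  bit 0 = 1: r = r^2 * 2 mod 29 = 1^2 * 2 = 1*2 = 2
  bit 1 = 1: r = r^2 * 2 mod 29 = 2^2 * 2 = 4*2 = 8
  bit 2 = 0: r = r^2 mod 29 = 8^2 = 6
  bit 3 = 1: r = r^2 * 2 mod 29 = 6^2 * 2 = 7*2 = 14
  bit 4 = 1: r = r^2 * 2 mod 29 = 14^2 * 2 = 22*2 = 15
  -> A = 15
B = 2^12 mod 29  (bits of 12 = 1100)
  bit 0 = 1: r = r^2 * 2 mod 29 = 1^2 * 2 = 1*2 = 2
  bit 1 = 1: r = r^2 * 2 mod 29 = 2^2 * 2 = 4*2 = 8
  bit 2 = 0: r = r^2 mod 29 = 8^2 = 6
  bit 3 = 0: r = r^2 mod 29 = 6^2 = 7
  -> B = 7
s = B^a = 7^27 mod 29  (bits of 27 = 11011)
  bit 0 = 1: r = r^2 * 7 mod 29 = 1^2 * 7 = 1*7 = 7
  bit 1 = 1: r = r^2 * 7 mod 29 = 7^2 * 7 = 20*7 = 24
  bit 2 = 0: r = r^2 mod 29 = 24^2 = 25
  bit 3 = 1: r = r^2 * 7 mod 29 = 25^2 * 7 = 16*7 = 25
  bit 4 = 1: r = r^2 * 7 mod 29 = 25^2 * 7 = 16*7 = 25
  -> s = B^a = 25

Answer: 15 7 25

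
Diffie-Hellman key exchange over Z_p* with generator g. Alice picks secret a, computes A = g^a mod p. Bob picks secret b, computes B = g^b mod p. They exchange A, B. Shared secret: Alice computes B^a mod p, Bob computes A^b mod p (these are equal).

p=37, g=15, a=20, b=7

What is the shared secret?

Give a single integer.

A = 15^20 mod 37  (bits of 20 = 10100)
  bit 0 = 1: r = r^2 * 15 mod 37 = 1^2 * 15 = 1*15 = 15
  bit 1 = 0: r = r^2 mod 37 = 15^2 = 3
  bit 2 = 1: r = r^2 * 15 mod 37 = 3^2 * 15 = 9*15 = 24
  bit 3 = 0: r = r^2 mod 37 = 24^2 = 21
  bit 4 = 0: r = r^2 mod 37 = 21^2 = 34
  -> A = 34
B = 15^7 mod 37  (bits of 7 = 111)
  bit 0 = 1: r = r^2 * 15 mod 37 = 1^2 * 15 = 1*15 = 15
  bit 1 = 1: r = r^2 * 15 mod 37 = 15^2 * 15 = 3*15 = 8
  bit 2 = 1: r = r^2 * 15 mod 37 = 8^2 * 15 = 27*15 = 35
  -> B = 35
s = B^a = 35^20 mod 37  (bits of 20 = 10100)
  bit 0 = 1: r = r^2 * 35 mod 37 = 1^2 * 35 = 1*35 = 35
  bit 1 = 0: r = r^2 mod 37 = 35^2 = 4
  bit 2 = 1: r = r^2 * 35 mod 37 = 4^2 * 35 = 16*35 = 5
  bit 3 = 0: r = r^2 mod 37 = 5^2 = 25
  bit 4 = 0: r = r^2 mod 37 = 25^2 = 33
  -> s = B^a = 33

Answer: 33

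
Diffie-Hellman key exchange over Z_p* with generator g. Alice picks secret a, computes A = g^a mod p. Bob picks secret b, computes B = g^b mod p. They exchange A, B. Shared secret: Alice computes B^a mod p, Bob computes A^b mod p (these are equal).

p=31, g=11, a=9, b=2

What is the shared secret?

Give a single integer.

A = 11^9 mod 31  (bits of 9 = 1001)
  bit 0 = 1: r = r^2 * 11 mod 31 = 1^2 * 11 = 1*11 = 11
  bit 1 = 0: r = r^2 mod 31 = 11^2 = 28
  bit 2 = 0: r = r^2 mod 31 = 28^2 = 9
  bit 3 = 1: r = r^2 * 11 mod 31 = 9^2 * 11 = 19*11 = 23
  -> A = 23
B = 11^2 mod 31  (bits of 2 = 10)
  bit 0 = 1: r = r^2 * 11 mod 31 = 1^2 * 11 = 1*11 = 11
  bit 1 = 0: r = r^2 mod 31 = 11^2 = 28
  -> B = 28
s = B^a = 28^9 mod 31  (bits of 9 = 1001)
  bit 0 = 1: r = r^2 * 28 mod 31 = 1^2 * 28 = 1*28 = 28
  bit 1 = 0: r = r^2 mod 31 = 28^2 = 9
  bit 2 = 0: r = r^2 mod 31 = 9^2 = 19
  bit 3 = 1: r = r^2 * 28 mod 31 = 19^2 * 28 = 20*28 = 2
  -> s = B^a = 2

Answer: 2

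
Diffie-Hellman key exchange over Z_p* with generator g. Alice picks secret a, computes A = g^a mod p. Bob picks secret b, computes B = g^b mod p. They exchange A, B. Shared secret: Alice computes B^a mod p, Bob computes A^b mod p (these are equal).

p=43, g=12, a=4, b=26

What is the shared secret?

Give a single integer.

Answer: 25

Derivation:
A = 12^4 mod 43  (bits of 4 = 100)
  bit 0 = 1: r = r^2 * 12 mod 43 = 1^2 * 12 = 1*12 = 12
  bit 1 = 0: r = r^2 mod 43 = 12^2 = 15
  bit 2 = 0: r = r^2 mod 43 = 15^2 = 10
  -> A = 10
B = 12^26 mod 43  (bits of 26 = 11010)
  bit 0 = 1: r = r^2 * 12 mod 43 = 1^2 * 12 = 1*12 = 12
  bit 1 = 1: r = r^2 * 12 mod 43 = 12^2 * 12 = 15*12 = 8
  bit 2 = 0: r = r^2 mod 43 = 8^2 = 21
  bit 3 = 1: r = r^2 * 12 mod 43 = 21^2 * 12 = 11*12 = 3
  bit 4 = 0: r = r^2 mod 43 = 3^2 = 9
  -> B = 9
s = B^a = 9^4 mod 43  (bits of 4 = 100)
  bit 0 = 1: r = r^2 * 9 mod 43 = 1^2 * 9 = 1*9 = 9
  bit 1 = 0: r = r^2 mod 43 = 9^2 = 38
  bit 2 = 0: r = r^2 mod 43 = 38^2 = 25
  -> s = B^a = 25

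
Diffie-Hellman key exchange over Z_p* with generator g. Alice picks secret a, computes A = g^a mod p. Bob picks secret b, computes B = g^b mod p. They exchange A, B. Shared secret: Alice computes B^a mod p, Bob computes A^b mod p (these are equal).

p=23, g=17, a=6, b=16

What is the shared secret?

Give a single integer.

A = 17^6 mod 23  (bits of 6 = 110)
  bit 0 = 1: r = r^2 * 17 mod 23 = 1^2 * 17 = 1*17 = 17
  bit 1 = 1: r = r^2 * 17 mod 23 = 17^2 * 17 = 13*17 = 14
  bit 2 = 0: r = r^2 mod 23 = 14^2 = 12
  -> A = 12
B = 17^16 mod 23  (bits of 16 = 10000)
  bit 0 = 1: r = r^2 * 17 mod 23 = 1^2 * 17 = 1*17 = 17
  bit 1 = 0: r = r^2 mod 23 = 17^2 = 13
  bit 2 = 0: r = r^2 mod 23 = 13^2 = 8
  bit 3 = 0: r = r^2 mod 23 = 8^2 = 18
  bit 4 = 0: r = r^2 mod 23 = 18^2 = 2
  -> B = 2
s = B^a = 2^6 mod 23  (bits of 6 = 110)
  bit 0 = 1: r = r^2 * 2 mod 23 = 1^2 * 2 = 1*2 = 2
  bit 1 = 1: r = r^2 * 2 mod 23 = 2^2 * 2 = 4*2 = 8
  bit 2 = 0: r = r^2 mod 23 = 8^2 = 18
  -> s = B^a = 18

Answer: 18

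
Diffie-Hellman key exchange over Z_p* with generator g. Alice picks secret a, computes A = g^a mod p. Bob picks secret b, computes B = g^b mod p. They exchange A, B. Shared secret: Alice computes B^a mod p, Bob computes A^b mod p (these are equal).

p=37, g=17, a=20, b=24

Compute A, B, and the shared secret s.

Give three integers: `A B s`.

A = 17^20 mod 37  (bits of 20 = 10100)
  bit 0 = 1: r = r^2 * 17 mod 37 = 1^2 * 17 = 1*17 = 17
  bit 1 = 0: r = r^2 mod 37 = 17^2 = 30
  bit 2 = 1: r = r^2 * 17 mod 37 = 30^2 * 17 = 12*17 = 19
  bit 3 = 0: r = r^2 mod 37 = 19^2 = 28
  bit 4 = 0: r = r^2 mod 37 = 28^2 = 7
  -> A = 7
B = 17^24 mod 37  (bits of 24 = 11000)
  bit 0 = 1: r = r^2 * 17 mod 37 = 1^2 * 17 = 1*17 = 17
  bit 1 = 1: r = r^2 * 17 mod 37 = 17^2 * 17 = 30*17 = 29
  bit 2 = 0: r = r^2 mod 37 = 29^2 = 27
  bit 3 = 0: r = r^2 mod 37 = 27^2 = 26
  bit 4 = 0: r = r^2 mod 37 = 26^2 = 10
  -> B = 10
s = B^a = 10^20 mod 37  (bits of 20 = 10100)
  bit 0 = 1: r = r^2 * 10 mod 37 = 1^2 * 10 = 1*10 = 10
  bit 1 = 0: r = r^2 mod 37 = 10^2 = 26
  bit 2 = 1: r = r^2 * 10 mod 37 = 26^2 * 10 = 10*10 = 26
  bit 3 = 0: r = r^2 mod 37 = 26^2 = 10
  bit 4 = 0: r = r^2 mod 37 = 10^2 = 26
  -> s = B^a = 26

Answer: 7 10 26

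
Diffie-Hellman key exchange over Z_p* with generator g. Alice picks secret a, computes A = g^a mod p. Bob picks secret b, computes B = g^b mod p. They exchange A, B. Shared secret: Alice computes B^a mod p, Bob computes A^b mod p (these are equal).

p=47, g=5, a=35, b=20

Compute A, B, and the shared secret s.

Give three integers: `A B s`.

Answer: 29 3 12

Derivation:
A = 5^35 mod 47  (bits of 35 = 100011)
  bit 0 = 1: r = r^2 * 5 mod 47 = 1^2 * 5 = 1*5 = 5
  bit 1 = 0: r = r^2 mod 47 = 5^2 = 25
  bit 2 = 0: r = r^2 mod 47 = 25^2 = 14
  bit 3 = 0: r = r^2 mod 47 = 14^2 = 8
  bit 4 = 1: r = r^2 * 5 mod 47 = 8^2 * 5 = 17*5 = 38
  bit 5 = 1: r = r^2 * 5 mod 47 = 38^2 * 5 = 34*5 = 29
  -> A = 29
B = 5^20 mod 47  (bits of 20 = 10100)
  bit 0 = 1: r = r^2 * 5 mod 47 = 1^2 * 5 = 1*5 = 5
  bit 1 = 0: r = r^2 mod 47 = 5^2 = 25
  bit 2 = 1: r = r^2 * 5 mod 47 = 25^2 * 5 = 14*5 = 23
  bit 3 = 0: r = r^2 mod 47 = 23^2 = 12
  bit 4 = 0: r = r^2 mod 47 = 12^2 = 3
  -> B = 3
s = B^a = 3^35 mod 47  (bits of 35 = 100011)
  bit 0 = 1: r = r^2 * 3 mod 47 = 1^2 * 3 = 1*3 = 3
  bit 1 = 0: r = r^2 mod 47 = 3^2 = 9
  bit 2 = 0: r = r^2 mod 47 = 9^2 = 34
  bit 3 = 0: r = r^2 mod 47 = 34^2 = 28
  bit 4 = 1: r = r^2 * 3 mod 47 = 28^2 * 3 = 32*3 = 2
  bit 5 = 1: r = r^2 * 3 mod 47 = 2^2 * 3 = 4*3 = 12
  -> s = B^a = 12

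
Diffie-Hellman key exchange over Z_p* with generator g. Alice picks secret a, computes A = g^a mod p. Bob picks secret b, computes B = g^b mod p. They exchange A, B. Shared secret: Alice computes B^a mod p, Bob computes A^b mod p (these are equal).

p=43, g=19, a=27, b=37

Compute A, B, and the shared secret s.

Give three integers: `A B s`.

A = 19^27 mod 43  (bits of 27 = 11011)
  bit 0 = 1: r = r^2 * 19 mod 43 = 1^2 * 19 = 1*19 = 19
  bit 1 = 1: r = r^2 * 19 mod 43 = 19^2 * 19 = 17*19 = 22
  bit 2 = 0: r = r^2 mod 43 = 22^2 = 11
  bit 3 = 1: r = r^2 * 19 mod 43 = 11^2 * 19 = 35*19 = 20
  bit 4 = 1: r = r^2 * 19 mod 43 = 20^2 * 19 = 13*19 = 32
  -> A = 32
B = 19^37 mod 43  (bits of 37 = 100101)
  bit 0 = 1: r = r^2 * 19 mod 43 = 1^2 * 19 = 1*19 = 19
  bit 1 = 0: r = r^2 mod 43 = 19^2 = 17
  bit 2 = 0: r = r^2 mod 43 = 17^2 = 31
  bit 3 = 1: r = r^2 * 19 mod 43 = 31^2 * 19 = 15*19 = 27
  bit 4 = 0: r = r^2 mod 43 = 27^2 = 41
  bit 5 = 1: r = r^2 * 19 mod 43 = 41^2 * 19 = 4*19 = 33
  -> B = 33
s = B^a = 33^27 mod 43  (bits of 27 = 11011)
  bit 0 = 1: r = r^2 * 33 mod 43 = 1^2 * 33 = 1*33 = 33
  bit 1 = 1: r = r^2 * 33 mod 43 = 33^2 * 33 = 14*33 = 32
  bit 2 = 0: r = r^2 mod 43 = 32^2 = 35
  bit 3 = 1: r = r^2 * 33 mod 43 = 35^2 * 33 = 21*33 = 5
  bit 4 = 1: r = r^2 * 33 mod 43 = 5^2 * 33 = 25*33 = 8
  -> s = B^a = 8

Answer: 32 33 8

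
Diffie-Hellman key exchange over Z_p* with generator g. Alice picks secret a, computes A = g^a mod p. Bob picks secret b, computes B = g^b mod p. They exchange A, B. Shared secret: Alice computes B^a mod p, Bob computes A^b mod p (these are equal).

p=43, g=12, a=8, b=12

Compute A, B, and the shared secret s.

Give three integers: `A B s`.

A = 12^8 mod 43  (bits of 8 = 1000)
  bit 0 = 1: r = r^2 * 12 mod 43 = 1^2 * 12 = 1*12 = 12
  bit 1 = 0: r = r^2 mod 43 = 12^2 = 15
  bit 2 = 0: r = r^2 mod 43 = 15^2 = 10
  bit 3 = 0: r = r^2 mod 43 = 10^2 = 14
  -> A = 14
B = 12^12 mod 43  (bits of 12 = 1100)
  bit 0 = 1: r = r^2 * 12 mod 43 = 1^2 * 12 = 1*12 = 12
  bit 1 = 1: r = r^2 * 12 mod 43 = 12^2 * 12 = 15*12 = 8
  bit 2 = 0: r = r^2 mod 43 = 8^2 = 21
  bit 3 = 0: r = r^2 mod 43 = 21^2 = 11
  -> B = 11
s = B^a = 11^8 mod 43  (bits of 8 = 1000)
  bit 0 = 1: r = r^2 * 11 mod 43 = 1^2 * 11 = 1*11 = 11
  bit 1 = 0: r = r^2 mod 43 = 11^2 = 35
  bit 2 = 0: r = r^2 mod 43 = 35^2 = 21
  bit 3 = 0: r = r^2 mod 43 = 21^2 = 11
  -> s = B^a = 11

Answer: 14 11 11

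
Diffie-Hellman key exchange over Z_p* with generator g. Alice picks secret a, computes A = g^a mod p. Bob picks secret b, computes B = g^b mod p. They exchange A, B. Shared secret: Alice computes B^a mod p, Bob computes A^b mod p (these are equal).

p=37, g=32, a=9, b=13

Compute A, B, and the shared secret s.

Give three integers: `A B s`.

A = 32^9 mod 37  (bits of 9 = 1001)
  bit 0 = 1: r = r^2 * 32 mod 37 = 1^2 * 32 = 1*32 = 32
  bit 1 = 0: r = r^2 mod 37 = 32^2 = 25
  bit 2 = 0: r = r^2 mod 37 = 25^2 = 33
  bit 3 = 1: r = r^2 * 32 mod 37 = 33^2 * 32 = 16*32 = 31
  -> A = 31
B = 32^13 mod 37  (bits of 13 = 1101)
  bit 0 = 1: r = r^2 * 32 mod 37 = 1^2 * 32 = 1*32 = 32
  bit 1 = 1: r = r^2 * 32 mod 37 = 32^2 * 32 = 25*32 = 23
  bit 2 = 0: r = r^2 mod 37 = 23^2 = 11
  bit 3 = 1: r = r^2 * 32 mod 37 = 11^2 * 32 = 10*32 = 24
  -> B = 24
s = B^a = 24^9 mod 37  (bits of 9 = 1001)
  bit 0 = 1: r = r^2 * 24 mod 37 = 1^2 * 24 = 1*24 = 24
  bit 1 = 0: r = r^2 mod 37 = 24^2 = 21
  bit 2 = 0: r = r^2 mod 37 = 21^2 = 34
  bit 3 = 1: r = r^2 * 24 mod 37 = 34^2 * 24 = 9*24 = 31
  -> s = B^a = 31

Answer: 31 24 31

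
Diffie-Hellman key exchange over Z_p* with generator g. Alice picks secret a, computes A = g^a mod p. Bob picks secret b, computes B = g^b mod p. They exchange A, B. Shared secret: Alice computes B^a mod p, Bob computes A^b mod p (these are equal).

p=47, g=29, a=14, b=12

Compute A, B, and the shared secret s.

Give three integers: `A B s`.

A = 29^14 mod 47  (bits of 14 = 1110)
  bit 0 = 1: r = r^2 * 29 mod 47 = 1^2 * 29 = 1*29 = 29
  bit 1 = 1: r = r^2 * 29 mod 47 = 29^2 * 29 = 42*29 = 43
  bit 2 = 1: r = r^2 * 29 mod 47 = 43^2 * 29 = 16*29 = 41
  bit 3 = 0: r = r^2 mod 47 = 41^2 = 36
  -> A = 36
B = 29^12 mod 47  (bits of 12 = 1100)
  bit 0 = 1: r = r^2 * 29 mod 47 = 1^2 * 29 = 1*29 = 29
  bit 1 = 1: r = r^2 * 29 mod 47 = 29^2 * 29 = 42*29 = 43
  bit 2 = 0: r = r^2 mod 47 = 43^2 = 16
  bit 3 = 0: r = r^2 mod 47 = 16^2 = 21
  -> B = 21
s = B^a = 21^14 mod 47  (bits of 14 = 1110)
  bit 0 = 1: r = r^2 * 21 mod 47 = 1^2 * 21 = 1*21 = 21
  bit 1 = 1: r = r^2 * 21 mod 47 = 21^2 * 21 = 18*21 = 2
  bit 2 = 1: r = r^2 * 21 mod 47 = 2^2 * 21 = 4*21 = 37
  bit 3 = 0: r = r^2 mod 47 = 37^2 = 6
  -> s = B^a = 6

Answer: 36 21 6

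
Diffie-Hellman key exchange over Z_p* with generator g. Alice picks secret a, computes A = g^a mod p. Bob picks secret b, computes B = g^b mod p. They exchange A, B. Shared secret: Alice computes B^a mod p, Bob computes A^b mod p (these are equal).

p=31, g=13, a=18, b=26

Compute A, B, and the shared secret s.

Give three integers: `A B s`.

A = 13^18 mod 31  (bits of 18 = 10010)
  bit 0 = 1: r = r^2 * 13 mod 31 = 1^2 * 13 = 1*13 = 13
  bit 1 = 0: r = r^2 mod 31 = 13^2 = 14
  bit 2 = 0: r = r^2 mod 31 = 14^2 = 10
  bit 3 = 1: r = r^2 * 13 mod 31 = 10^2 * 13 = 7*13 = 29
  bit 4 = 0: r = r^2 mod 31 = 29^2 = 4
  -> A = 4
B = 13^26 mod 31  (bits of 26 = 11010)
  bit 0 = 1: r = r^2 * 13 mod 31 = 1^2 * 13 = 1*13 = 13
  bit 1 = 1: r = r^2 * 13 mod 31 = 13^2 * 13 = 14*13 = 27
  bit 2 = 0: r = r^2 mod 31 = 27^2 = 16
  bit 3 = 1: r = r^2 * 13 mod 31 = 16^2 * 13 = 8*13 = 11
  bit 4 = 0: r = r^2 mod 31 = 11^2 = 28
  -> B = 28
s = B^a = 28^18 mod 31  (bits of 18 = 10010)
  bit 0 = 1: r = r^2 * 28 mod 31 = 1^2 * 28 = 1*28 = 28
  bit 1 = 0: r = r^2 mod 31 = 28^2 = 9
  bit 2 = 0: r = r^2 mod 31 = 9^2 = 19
  bit 3 = 1: r = r^2 * 28 mod 31 = 19^2 * 28 = 20*28 = 2
  bit 4 = 0: r = r^2 mod 31 = 2^2 = 4
  -> s = B^a = 4

Answer: 4 28 4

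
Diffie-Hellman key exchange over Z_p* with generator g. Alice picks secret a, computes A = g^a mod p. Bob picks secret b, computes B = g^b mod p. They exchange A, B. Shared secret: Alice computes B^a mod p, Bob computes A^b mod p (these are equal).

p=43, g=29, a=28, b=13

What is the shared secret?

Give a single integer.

Answer: 36

Derivation:
A = 29^28 mod 43  (bits of 28 = 11100)
  bit 0 = 1: r = r^2 * 29 mod 43 = 1^2 * 29 = 1*29 = 29
  bit 1 = 1: r = r^2 * 29 mod 43 = 29^2 * 29 = 24*29 = 8
  bit 2 = 1: r = r^2 * 29 mod 43 = 8^2 * 29 = 21*29 = 7
  bit 3 = 0: r = r^2 mod 43 = 7^2 = 6
  bit 4 = 0: r = r^2 mod 43 = 6^2 = 36
  -> A = 36
B = 29^13 mod 43  (bits of 13 = 1101)
  bit 0 = 1: r = r^2 * 29 mod 43 = 1^2 * 29 = 1*29 = 29
  bit 1 = 1: r = r^2 * 29 mod 43 = 29^2 * 29 = 24*29 = 8
  bit 2 = 0: r = r^2 mod 43 = 8^2 = 21
  bit 3 = 1: r = r^2 * 29 mod 43 = 21^2 * 29 = 11*29 = 18
  -> B = 18
s = B^a = 18^28 mod 43  (bits of 28 = 11100)
  bit 0 = 1: r = r^2 * 18 mod 43 = 1^2 * 18 = 1*18 = 18
  bit 1 = 1: r = r^2 * 18 mod 43 = 18^2 * 18 = 23*18 = 27
  bit 2 = 1: r = r^2 * 18 mod 43 = 27^2 * 18 = 41*18 = 7
  bit 3 = 0: r = r^2 mod 43 = 7^2 = 6
  bit 4 = 0: r = r^2 mod 43 = 6^2 = 36
  -> s = B^a = 36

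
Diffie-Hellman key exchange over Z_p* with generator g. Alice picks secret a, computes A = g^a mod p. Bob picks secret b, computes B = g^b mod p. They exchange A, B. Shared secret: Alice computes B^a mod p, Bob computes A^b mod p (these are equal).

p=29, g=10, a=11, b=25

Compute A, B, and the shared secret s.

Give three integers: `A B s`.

A = 10^11 mod 29  (bits of 11 = 1011)
  bit 0 = 1: r = r^2 * 10 mod 29 = 1^2 * 10 = 1*10 = 10
  bit 1 = 0: r = r^2 mod 29 = 10^2 = 13
  bit 2 = 1: r = r^2 * 10 mod 29 = 13^2 * 10 = 24*10 = 8
  bit 3 = 1: r = r^2 * 10 mod 29 = 8^2 * 10 = 6*10 = 2
  -> A = 2
B = 10^25 mod 29  (bits of 25 = 11001)
  bit 0 = 1: r = r^2 * 10 mod 29 = 1^2 * 10 = 1*10 = 10
  bit 1 = 1: r = r^2 * 10 mod 29 = 10^2 * 10 = 13*10 = 14
  bit 2 = 0: r = r^2 mod 29 = 14^2 = 22
  bit 3 = 0: r = r^2 mod 29 = 22^2 = 20
  bit 4 = 1: r = r^2 * 10 mod 29 = 20^2 * 10 = 23*10 = 27
  -> B = 27
s = B^a = 27^11 mod 29  (bits of 11 = 1011)
  bit 0 = 1: r = r^2 * 27 mod 29 = 1^2 * 27 = 1*27 = 27
  bit 1 = 0: r = r^2 mod 29 = 27^2 = 4
  bit 2 = 1: r = r^2 * 27 mod 29 = 4^2 * 27 = 16*27 = 26
  bit 3 = 1: r = r^2 * 27 mod 29 = 26^2 * 27 = 9*27 = 11
  -> s = B^a = 11

Answer: 2 27 11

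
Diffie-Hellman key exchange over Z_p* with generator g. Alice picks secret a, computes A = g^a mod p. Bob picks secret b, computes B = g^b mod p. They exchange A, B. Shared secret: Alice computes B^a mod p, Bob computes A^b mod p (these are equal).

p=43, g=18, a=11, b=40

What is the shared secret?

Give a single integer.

Answer: 31

Derivation:
A = 18^11 mod 43  (bits of 11 = 1011)
  bit 0 = 1: r = r^2 * 18 mod 43 = 1^2 * 18 = 1*18 = 18
  bit 1 = 0: r = r^2 mod 43 = 18^2 = 23
  bit 2 = 1: r = r^2 * 18 mod 43 = 23^2 * 18 = 13*18 = 19
  bit 3 = 1: r = r^2 * 18 mod 43 = 19^2 * 18 = 17*18 = 5
  -> A = 5
B = 18^40 mod 43  (bits of 40 = 101000)
  bit 0 = 1: r = r^2 * 18 mod 43 = 1^2 * 18 = 1*18 = 18
  bit 1 = 0: r = r^2 mod 43 = 18^2 = 23
  bit 2 = 1: r = r^2 * 18 mod 43 = 23^2 * 18 = 13*18 = 19
  bit 3 = 0: r = r^2 mod 43 = 19^2 = 17
  bit 4 = 0: r = r^2 mod 43 = 17^2 = 31
  bit 5 = 0: r = r^2 mod 43 = 31^2 = 15
  -> B = 15
s = B^a = 15^11 mod 43  (bits of 11 = 1011)
  bit 0 = 1: r = r^2 * 15 mod 43 = 1^2 * 15 = 1*15 = 15
  bit 1 = 0: r = r^2 mod 43 = 15^2 = 10
  bit 2 = 1: r = r^2 * 15 mod 43 = 10^2 * 15 = 14*15 = 38
  bit 3 = 1: r = r^2 * 15 mod 43 = 38^2 * 15 = 25*15 = 31
  -> s = B^a = 31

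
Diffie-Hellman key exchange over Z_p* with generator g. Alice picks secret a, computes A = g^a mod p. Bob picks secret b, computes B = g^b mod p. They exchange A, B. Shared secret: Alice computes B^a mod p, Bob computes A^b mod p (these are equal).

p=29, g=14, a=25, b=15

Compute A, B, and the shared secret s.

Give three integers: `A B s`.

Answer: 21 15 8

Derivation:
A = 14^25 mod 29  (bits of 25 = 11001)
  bit 0 = 1: r = r^2 * 14 mod 29 = 1^2 * 14 = 1*14 = 14
  bit 1 = 1: r = r^2 * 14 mod 29 = 14^2 * 14 = 22*14 = 18
  bit 2 = 0: r = r^2 mod 29 = 18^2 = 5
  bit 3 = 0: r = r^2 mod 29 = 5^2 = 25
  bit 4 = 1: r = r^2 * 14 mod 29 = 25^2 * 14 = 16*14 = 21
  -> A = 21
B = 14^15 mod 29  (bits of 15 = 1111)
  bit 0 = 1: r = r^2 * 14 mod 29 = 1^2 * 14 = 1*14 = 14
  bit 1 = 1: r = r^2 * 14 mod 29 = 14^2 * 14 = 22*14 = 18
  bit 2 = 1: r = r^2 * 14 mod 29 = 18^2 * 14 = 5*14 = 12
  bit 3 = 1: r = r^2 * 14 mod 29 = 12^2 * 14 = 28*14 = 15
  -> B = 15
s = B^a = 15^25 mod 29  (bits of 25 = 11001)
  bit 0 = 1: r = r^2 * 15 mod 29 = 1^2 * 15 = 1*15 = 15
  bit 1 = 1: r = r^2 * 15 mod 29 = 15^2 * 15 = 22*15 = 11
  bit 2 = 0: r = r^2 mod 29 = 11^2 = 5
  bit 3 = 0: r = r^2 mod 29 = 5^2 = 25
  bit 4 = 1: r = r^2 * 15 mod 29 = 25^2 * 15 = 16*15 = 8
  -> s = B^a = 8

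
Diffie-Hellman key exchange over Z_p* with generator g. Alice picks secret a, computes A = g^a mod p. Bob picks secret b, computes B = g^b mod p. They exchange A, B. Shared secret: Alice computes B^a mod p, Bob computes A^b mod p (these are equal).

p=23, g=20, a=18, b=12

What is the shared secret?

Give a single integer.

A = 20^18 mod 23  (bits of 18 = 10010)
  bit 0 = 1: r = r^2 * 20 mod 23 = 1^2 * 20 = 1*20 = 20
  bit 1 = 0: r = r^2 mod 23 = 20^2 = 9
  bit 2 = 0: r = r^2 mod 23 = 9^2 = 12
  bit 3 = 1: r = r^2 * 20 mod 23 = 12^2 * 20 = 6*20 = 5
  bit 4 = 0: r = r^2 mod 23 = 5^2 = 2
  -> A = 2
B = 20^12 mod 23  (bits of 12 = 1100)
  bit 0 = 1: r = r^2 * 20 mod 23 = 1^2 * 20 = 1*20 = 20
  bit 1 = 1: r = r^2 * 20 mod 23 = 20^2 * 20 = 9*20 = 19
  bit 2 = 0: r = r^2 mod 23 = 19^2 = 16
  bit 3 = 0: r = r^2 mod 23 = 16^2 = 3
  -> B = 3
s = B^a = 3^18 mod 23  (bits of 18 = 10010)
  bit 0 = 1: r = r^2 * 3 mod 23 = 1^2 * 3 = 1*3 = 3
  bit 1 = 0: r = r^2 mod 23 = 3^2 = 9
  bit 2 = 0: r = r^2 mod 23 = 9^2 = 12
  bit 3 = 1: r = r^2 * 3 mod 23 = 12^2 * 3 = 6*3 = 18
  bit 4 = 0: r = r^2 mod 23 = 18^2 = 2
  -> s = B^a = 2

Answer: 2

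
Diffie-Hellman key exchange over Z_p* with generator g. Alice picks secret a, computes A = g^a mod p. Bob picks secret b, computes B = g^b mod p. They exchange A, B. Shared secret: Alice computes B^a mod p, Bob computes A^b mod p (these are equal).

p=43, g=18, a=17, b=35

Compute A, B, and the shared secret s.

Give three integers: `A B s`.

A = 18^17 mod 43  (bits of 17 = 10001)
  bit 0 = 1: r = r^2 * 18 mod 43 = 1^2 * 18 = 1*18 = 18
  bit 1 = 0: r = r^2 mod 43 = 18^2 = 23
  bit 2 = 0: r = r^2 mod 43 = 23^2 = 13
  bit 3 = 0: r = r^2 mod 43 = 13^2 = 40
  bit 4 = 1: r = r^2 * 18 mod 43 = 40^2 * 18 = 9*18 = 33
  -> A = 33
B = 18^35 mod 43  (bits of 35 = 100011)
  bit 0 = 1: r = r^2 * 18 mod 43 = 1^2 * 18 = 1*18 = 18
  bit 1 = 0: r = r^2 mod 43 = 18^2 = 23
  bit 2 = 0: r = r^2 mod 43 = 23^2 = 13
  bit 3 = 0: r = r^2 mod 43 = 13^2 = 40
  bit 4 = 1: r = r^2 * 18 mod 43 = 40^2 * 18 = 9*18 = 33
  bit 5 = 1: r = r^2 * 18 mod 43 = 33^2 * 18 = 14*18 = 37
  -> B = 37
s = B^a = 37^17 mod 43  (bits of 17 = 10001)
  bit 0 = 1: r = r^2 * 37 mod 43 = 1^2 * 37 = 1*37 = 37
  bit 1 = 0: r = r^2 mod 43 = 37^2 = 36
  bit 2 = 0: r = r^2 mod 43 = 36^2 = 6
  bit 3 = 0: r = r^2 mod 43 = 6^2 = 36
  bit 4 = 1: r = r^2 * 37 mod 43 = 36^2 * 37 = 6*37 = 7
  -> s = B^a = 7

Answer: 33 37 7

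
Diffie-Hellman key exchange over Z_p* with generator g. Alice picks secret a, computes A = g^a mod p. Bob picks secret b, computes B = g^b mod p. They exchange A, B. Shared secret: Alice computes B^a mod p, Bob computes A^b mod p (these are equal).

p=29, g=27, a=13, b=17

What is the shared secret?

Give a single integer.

A = 27^13 mod 29  (bits of 13 = 1101)
  bit 0 = 1: r = r^2 * 27 mod 29 = 1^2 * 27 = 1*27 = 27
  bit 1 = 1: r = r^2 * 27 mod 29 = 27^2 * 27 = 4*27 = 21
  bit 2 = 0: r = r^2 mod 29 = 21^2 = 6
  bit 3 = 1: r = r^2 * 27 mod 29 = 6^2 * 27 = 7*27 = 15
  -> A = 15
B = 27^17 mod 29  (bits of 17 = 10001)
  bit 0 = 1: r = r^2 * 27 mod 29 = 1^2 * 27 = 1*27 = 27
  bit 1 = 0: r = r^2 mod 29 = 27^2 = 4
  bit 2 = 0: r = r^2 mod 29 = 4^2 = 16
  bit 3 = 0: r = r^2 mod 29 = 16^2 = 24
  bit 4 = 1: r = r^2 * 27 mod 29 = 24^2 * 27 = 25*27 = 8
  -> B = 8
s = B^a = 8^13 mod 29  (bits of 13 = 1101)
  bit 0 = 1: r = r^2 * 8 mod 29 = 1^2 * 8 = 1*8 = 8
  bit 1 = 1: r = r^2 * 8 mod 29 = 8^2 * 8 = 6*8 = 19
  bit 2 = 0: r = r^2 mod 29 = 19^2 = 13
  bit 3 = 1: r = r^2 * 8 mod 29 = 13^2 * 8 = 24*8 = 18
  -> s = B^a = 18

Answer: 18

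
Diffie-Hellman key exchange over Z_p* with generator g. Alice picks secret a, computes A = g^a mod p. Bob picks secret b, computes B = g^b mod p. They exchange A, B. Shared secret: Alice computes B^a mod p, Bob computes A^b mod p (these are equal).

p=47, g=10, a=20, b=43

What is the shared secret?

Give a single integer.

Answer: 12

Derivation:
A = 10^20 mod 47  (bits of 20 = 10100)
  bit 0 = 1: r = r^2 * 10 mod 47 = 1^2 * 10 = 1*10 = 10
  bit 1 = 0: r = r^2 mod 47 = 10^2 = 6
  bit 2 = 1: r = r^2 * 10 mod 47 = 6^2 * 10 = 36*10 = 31
  bit 3 = 0: r = r^2 mod 47 = 31^2 = 21
  bit 4 = 0: r = r^2 mod 47 = 21^2 = 18
  -> A = 18
B = 10^43 mod 47  (bits of 43 = 101011)
  bit 0 = 1: r = r^2 * 10 mod 47 = 1^2 * 10 = 1*10 = 10
  bit 1 = 0: r = r^2 mod 47 = 10^2 = 6
  bit 2 = 1: r = r^2 * 10 mod 47 = 6^2 * 10 = 36*10 = 31
  bit 3 = 0: r = r^2 mod 47 = 31^2 = 21
  bit 4 = 1: r = r^2 * 10 mod 47 = 21^2 * 10 = 18*10 = 39
  bit 5 = 1: r = r^2 * 10 mod 47 = 39^2 * 10 = 17*10 = 29
  -> B = 29
s = B^a = 29^20 mod 47  (bits of 20 = 10100)
  bit 0 = 1: r = r^2 * 29 mod 47 = 1^2 * 29 = 1*29 = 29
  bit 1 = 0: r = r^2 mod 47 = 29^2 = 42
  bit 2 = 1: r = r^2 * 29 mod 47 = 42^2 * 29 = 25*29 = 20
  bit 3 = 0: r = r^2 mod 47 = 20^2 = 24
  bit 4 = 0: r = r^2 mod 47 = 24^2 = 12
  -> s = B^a = 12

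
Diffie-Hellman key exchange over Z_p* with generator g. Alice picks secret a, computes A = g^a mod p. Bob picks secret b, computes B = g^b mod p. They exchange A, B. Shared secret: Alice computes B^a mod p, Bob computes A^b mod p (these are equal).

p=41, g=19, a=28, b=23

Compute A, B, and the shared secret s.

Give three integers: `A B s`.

A = 19^28 mod 41  (bits of 28 = 11100)
  bit 0 = 1: r = r^2 * 19 mod 41 = 1^2 * 19 = 1*19 = 19
  bit 1 = 1: r = r^2 * 19 mod 41 = 19^2 * 19 = 33*19 = 12
  bit 2 = 1: r = r^2 * 19 mod 41 = 12^2 * 19 = 21*19 = 30
  bit 3 = 0: r = r^2 mod 41 = 30^2 = 39
  bit 4 = 0: r = r^2 mod 41 = 39^2 = 4
  -> A = 4
B = 19^23 mod 41  (bits of 23 = 10111)
  bit 0 = 1: r = r^2 * 19 mod 41 = 1^2 * 19 = 1*19 = 19
  bit 1 = 0: r = r^2 mod 41 = 19^2 = 33
  bit 2 = 1: r = r^2 * 19 mod 41 = 33^2 * 19 = 23*19 = 27
  bit 3 = 1: r = r^2 * 19 mod 41 = 27^2 * 19 = 32*19 = 34
  bit 4 = 1: r = r^2 * 19 mod 41 = 34^2 * 19 = 8*19 = 29
  -> B = 29
s = B^a = 29^28 mod 41  (bits of 28 = 11100)
  bit 0 = 1: r = r^2 * 29 mod 41 = 1^2 * 29 = 1*29 = 29
  bit 1 = 1: r = r^2 * 29 mod 41 = 29^2 * 29 = 21*29 = 35
  bit 2 = 1: r = r^2 * 29 mod 41 = 35^2 * 29 = 36*29 = 19
  bit 3 = 0: r = r^2 mod 41 = 19^2 = 33
  bit 4 = 0: r = r^2 mod 41 = 33^2 = 23
  -> s = B^a = 23

Answer: 4 29 23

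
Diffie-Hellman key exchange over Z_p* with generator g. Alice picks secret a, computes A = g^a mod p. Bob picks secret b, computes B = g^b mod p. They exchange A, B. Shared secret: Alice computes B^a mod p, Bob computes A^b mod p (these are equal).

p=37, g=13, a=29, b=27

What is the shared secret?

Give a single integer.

Answer: 31

Derivation:
A = 13^29 mod 37  (bits of 29 = 11101)
  bit 0 = 1: r = r^2 * 13 mod 37 = 1^2 * 13 = 1*13 = 13
  bit 1 = 1: r = r^2 * 13 mod 37 = 13^2 * 13 = 21*13 = 14
  bit 2 = 1: r = r^2 * 13 mod 37 = 14^2 * 13 = 11*13 = 32
  bit 3 = 0: r = r^2 mod 37 = 32^2 = 25
  bit 4 = 1: r = r^2 * 13 mod 37 = 25^2 * 13 = 33*13 = 22
  -> A = 22
B = 13^27 mod 37  (bits of 27 = 11011)
  bit 0 = 1: r = r^2 * 13 mod 37 = 1^2 * 13 = 1*13 = 13
  bit 1 = 1: r = r^2 * 13 mod 37 = 13^2 * 13 = 21*13 = 14
  bit 2 = 0: r = r^2 mod 37 = 14^2 = 11
  bit 3 = 1: r = r^2 * 13 mod 37 = 11^2 * 13 = 10*13 = 19
  bit 4 = 1: r = r^2 * 13 mod 37 = 19^2 * 13 = 28*13 = 31
  -> B = 31
s = B^a = 31^29 mod 37  (bits of 29 = 11101)
  bit 0 = 1: r = r^2 * 31 mod 37 = 1^2 * 31 = 1*31 = 31
  bit 1 = 1: r = r^2 * 31 mod 37 = 31^2 * 31 = 36*31 = 6
  bit 2 = 1: r = r^2 * 31 mod 37 = 6^2 * 31 = 36*31 = 6
  bit 3 = 0: r = r^2 mod 37 = 6^2 = 36
  bit 4 = 1: r = r^2 * 31 mod 37 = 36^2 * 31 = 1*31 = 31
  -> s = B^a = 31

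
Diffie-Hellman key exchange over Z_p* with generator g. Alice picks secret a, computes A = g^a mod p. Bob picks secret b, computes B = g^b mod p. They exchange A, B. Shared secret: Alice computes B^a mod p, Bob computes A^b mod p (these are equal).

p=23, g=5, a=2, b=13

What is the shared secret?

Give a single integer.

A = 5^2 mod 23  (bits of 2 = 10)
  bit 0 = 1: r = r^2 * 5 mod 23 = 1^2 * 5 = 1*5 = 5
  bit 1 = 0: r = r^2 mod 23 = 5^2 = 2
  -> A = 2
B = 5^13 mod 23  (bits of 13 = 1101)
  bit 0 = 1: r = r^2 * 5 mod 23 = 1^2 * 5 = 1*5 = 5
  bit 1 = 1: r = r^2 * 5 mod 23 = 5^2 * 5 = 2*5 = 10
  bit 2 = 0: r = r^2 mod 23 = 10^2 = 8
  bit 3 = 1: r = r^2 * 5 mod 23 = 8^2 * 5 = 18*5 = 21
  -> B = 21
s = B^a = 21^2 mod 23  (bits of 2 = 10)
  bit 0 = 1: r = r^2 * 21 mod 23 = 1^2 * 21 = 1*21 = 21
  bit 1 = 0: r = r^2 mod 23 = 21^2 = 4
  -> s = B^a = 4

Answer: 4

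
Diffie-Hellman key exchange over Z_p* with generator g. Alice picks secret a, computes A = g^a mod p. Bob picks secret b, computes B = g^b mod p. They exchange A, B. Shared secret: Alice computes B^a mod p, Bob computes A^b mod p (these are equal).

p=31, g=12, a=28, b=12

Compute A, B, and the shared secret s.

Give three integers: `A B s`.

Answer: 14 4 2

Derivation:
A = 12^28 mod 31  (bits of 28 = 11100)
  bit 0 = 1: r = r^2 * 12 mod 31 = 1^2 * 12 = 1*12 = 12
  bit 1 = 1: r = r^2 * 12 mod 31 = 12^2 * 12 = 20*12 = 23
  bit 2 = 1: r = r^2 * 12 mod 31 = 23^2 * 12 = 2*12 = 24
  bit 3 = 0: r = r^2 mod 31 = 24^2 = 18
  bit 4 = 0: r = r^2 mod 31 = 18^2 = 14
  -> A = 14
B = 12^12 mod 31  (bits of 12 = 1100)
  bit 0 = 1: r = r^2 * 12 mod 31 = 1^2 * 12 = 1*12 = 12
  bit 1 = 1: r = r^2 * 12 mod 31 = 12^2 * 12 = 20*12 = 23
  bit 2 = 0: r = r^2 mod 31 = 23^2 = 2
  bit 3 = 0: r = r^2 mod 31 = 2^2 = 4
  -> B = 4
s = B^a = 4^28 mod 31  (bits of 28 = 11100)
  bit 0 = 1: r = r^2 * 4 mod 31 = 1^2 * 4 = 1*4 = 4
  bit 1 = 1: r = r^2 * 4 mod 31 = 4^2 * 4 = 16*4 = 2
  bit 2 = 1: r = r^2 * 4 mod 31 = 2^2 * 4 = 4*4 = 16
  bit 3 = 0: r = r^2 mod 31 = 16^2 = 8
  bit 4 = 0: r = r^2 mod 31 = 8^2 = 2
  -> s = B^a = 2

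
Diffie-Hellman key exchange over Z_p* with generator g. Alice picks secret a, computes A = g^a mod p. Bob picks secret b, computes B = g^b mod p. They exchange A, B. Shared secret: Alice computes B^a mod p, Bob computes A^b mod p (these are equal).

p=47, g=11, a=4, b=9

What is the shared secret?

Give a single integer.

Answer: 28

Derivation:
A = 11^4 mod 47  (bits of 4 = 100)
  bit 0 = 1: r = r^2 * 11 mod 47 = 1^2 * 11 = 1*11 = 11
  bit 1 = 0: r = r^2 mod 47 = 11^2 = 27
  bit 2 = 0: r = r^2 mod 47 = 27^2 = 24
  -> A = 24
B = 11^9 mod 47  (bits of 9 = 1001)
  bit 0 = 1: r = r^2 * 11 mod 47 = 1^2 * 11 = 1*11 = 11
  bit 1 = 0: r = r^2 mod 47 = 11^2 = 27
  bit 2 = 0: r = r^2 mod 47 = 27^2 = 24
  bit 3 = 1: r = r^2 * 11 mod 47 = 24^2 * 11 = 12*11 = 38
  -> B = 38
s = B^a = 38^4 mod 47  (bits of 4 = 100)
  bit 0 = 1: r = r^2 * 38 mod 47 = 1^2 * 38 = 1*38 = 38
  bit 1 = 0: r = r^2 mod 47 = 38^2 = 34
  bit 2 = 0: r = r^2 mod 47 = 34^2 = 28
  -> s = B^a = 28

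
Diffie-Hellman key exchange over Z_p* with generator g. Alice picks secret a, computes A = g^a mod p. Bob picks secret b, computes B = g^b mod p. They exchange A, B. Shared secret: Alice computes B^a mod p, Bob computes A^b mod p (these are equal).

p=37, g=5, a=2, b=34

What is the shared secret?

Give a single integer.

A = 5^2 mod 37  (bits of 2 = 10)
  bit 0 = 1: r = r^2 * 5 mod 37 = 1^2 * 5 = 1*5 = 5
  bit 1 = 0: r = r^2 mod 37 = 5^2 = 25
  -> A = 25
B = 5^34 mod 37  (bits of 34 = 100010)
  bit 0 = 1: r = r^2 * 5 mod 37 = 1^2 * 5 = 1*5 = 5
  bit 1 = 0: r = r^2 mod 37 = 5^2 = 25
  bit 2 = 0: r = r^2 mod 37 = 25^2 = 33
  bit 3 = 0: r = r^2 mod 37 = 33^2 = 16
  bit 4 = 1: r = r^2 * 5 mod 37 = 16^2 * 5 = 34*5 = 22
  bit 5 = 0: r = r^2 mod 37 = 22^2 = 3
  -> B = 3
s = B^a = 3^2 mod 37  (bits of 2 = 10)
  bit 0 = 1: r = r^2 * 3 mod 37 = 1^2 * 3 = 1*3 = 3
  bit 1 = 0: r = r^2 mod 37 = 3^2 = 9
  -> s = B^a = 9

Answer: 9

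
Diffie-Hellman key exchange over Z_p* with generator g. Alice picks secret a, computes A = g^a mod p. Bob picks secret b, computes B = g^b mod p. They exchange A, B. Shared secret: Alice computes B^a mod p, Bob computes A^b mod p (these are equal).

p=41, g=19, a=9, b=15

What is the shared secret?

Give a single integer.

Answer: 3

Derivation:
A = 19^9 mod 41  (bits of 9 = 1001)
  bit 0 = 1: r = r^2 * 19 mod 41 = 1^2 * 19 = 1*19 = 19
  bit 1 = 0: r = r^2 mod 41 = 19^2 = 33
  bit 2 = 0: r = r^2 mod 41 = 33^2 = 23
  bit 3 = 1: r = r^2 * 19 mod 41 = 23^2 * 19 = 37*19 = 6
  -> A = 6
B = 19^15 mod 41  (bits of 15 = 1111)
  bit 0 = 1: r = r^2 * 19 mod 41 = 1^2 * 19 = 1*19 = 19
  bit 1 = 1: r = r^2 * 19 mod 41 = 19^2 * 19 = 33*19 = 12
  bit 2 = 1: r = r^2 * 19 mod 41 = 12^2 * 19 = 21*19 = 30
  bit 3 = 1: r = r^2 * 19 mod 41 = 30^2 * 19 = 39*19 = 3
  -> B = 3
s = B^a = 3^9 mod 41  (bits of 9 = 1001)
  bit 0 = 1: r = r^2 * 3 mod 41 = 1^2 * 3 = 1*3 = 3
  bit 1 = 0: r = r^2 mod 41 = 3^2 = 9
  bit 2 = 0: r = r^2 mod 41 = 9^2 = 40
  bit 3 = 1: r = r^2 * 3 mod 41 = 40^2 * 3 = 1*3 = 3
  -> s = B^a = 3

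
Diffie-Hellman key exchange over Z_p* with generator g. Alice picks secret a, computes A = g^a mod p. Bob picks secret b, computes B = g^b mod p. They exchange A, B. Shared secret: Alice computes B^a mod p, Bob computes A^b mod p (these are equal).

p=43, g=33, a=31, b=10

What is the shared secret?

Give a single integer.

Answer: 31

Derivation:
A = 33^31 mod 43  (bits of 31 = 11111)
  bit 0 = 1: r = r^2 * 33 mod 43 = 1^2 * 33 = 1*33 = 33
  bit 1 = 1: r = r^2 * 33 mod 43 = 33^2 * 33 = 14*33 = 32
  bit 2 = 1: r = r^2 * 33 mod 43 = 32^2 * 33 = 35*33 = 37
  bit 3 = 1: r = r^2 * 33 mod 43 = 37^2 * 33 = 36*33 = 27
  bit 4 = 1: r = r^2 * 33 mod 43 = 27^2 * 33 = 41*33 = 20
  -> A = 20
B = 33^10 mod 43  (bits of 10 = 1010)
  bit 0 = 1: r = r^2 * 33 mod 43 = 1^2 * 33 = 1*33 = 33
  bit 1 = 0: r = r^2 mod 43 = 33^2 = 14
  bit 2 = 1: r = r^2 * 33 mod 43 = 14^2 * 33 = 24*33 = 18
  bit 3 = 0: r = r^2 mod 43 = 18^2 = 23
  -> B = 23
s = B^a = 23^31 mod 43  (bits of 31 = 11111)
  bit 0 = 1: r = r^2 * 23 mod 43 = 1^2 * 23 = 1*23 = 23
  bit 1 = 1: r = r^2 * 23 mod 43 = 23^2 * 23 = 13*23 = 41
  bit 2 = 1: r = r^2 * 23 mod 43 = 41^2 * 23 = 4*23 = 6
  bit 3 = 1: r = r^2 * 23 mod 43 = 6^2 * 23 = 36*23 = 11
  bit 4 = 1: r = r^2 * 23 mod 43 = 11^2 * 23 = 35*23 = 31
  -> s = B^a = 31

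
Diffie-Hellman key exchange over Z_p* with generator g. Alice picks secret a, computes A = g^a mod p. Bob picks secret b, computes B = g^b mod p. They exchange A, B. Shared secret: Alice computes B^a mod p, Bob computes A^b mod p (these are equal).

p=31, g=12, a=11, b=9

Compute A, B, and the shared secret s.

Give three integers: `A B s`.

A = 12^11 mod 31  (bits of 11 = 1011)
  bit 0 = 1: r = r^2 * 12 mod 31 = 1^2 * 12 = 1*12 = 12
  bit 1 = 0: r = r^2 mod 31 = 12^2 = 20
  bit 2 = 1: r = r^2 * 12 mod 31 = 20^2 * 12 = 28*12 = 26
  bit 3 = 1: r = r^2 * 12 mod 31 = 26^2 * 12 = 25*12 = 21
  -> A = 21
B = 12^9 mod 31  (bits of 9 = 1001)
  bit 0 = 1: r = r^2 * 12 mod 31 = 1^2 * 12 = 1*12 = 12
  bit 1 = 0: r = r^2 mod 31 = 12^2 = 20
  bit 2 = 0: r = r^2 mod 31 = 20^2 = 28
  bit 3 = 1: r = r^2 * 12 mod 31 = 28^2 * 12 = 9*12 = 15
  -> B = 15
s = B^a = 15^11 mod 31  (bits of 11 = 1011)
  bit 0 = 1: r = r^2 * 15 mod 31 = 1^2 * 15 = 1*15 = 15
  bit 1 = 0: r = r^2 mod 31 = 15^2 = 8
  bit 2 = 1: r = r^2 * 15 mod 31 = 8^2 * 15 = 2*15 = 30
  bit 3 = 1: r = r^2 * 15 mod 31 = 30^2 * 15 = 1*15 = 15
  -> s = B^a = 15

Answer: 21 15 15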